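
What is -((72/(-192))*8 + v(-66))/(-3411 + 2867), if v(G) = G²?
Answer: 4353/544 ≈ 8.0018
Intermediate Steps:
-((72/(-192))*8 + v(-66))/(-3411 + 2867) = -((72/(-192))*8 + (-66)²)/(-3411 + 2867) = -((72*(-1/192))*8 + 4356)/(-544) = -(-3/8*8 + 4356)*(-1)/544 = -(-3 + 4356)*(-1)/544 = -4353*(-1)/544 = -1*(-4353/544) = 4353/544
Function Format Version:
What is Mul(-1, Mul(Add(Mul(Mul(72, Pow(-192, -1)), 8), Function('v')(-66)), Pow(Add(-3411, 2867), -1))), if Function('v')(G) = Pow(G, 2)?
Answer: Rational(4353, 544) ≈ 8.0018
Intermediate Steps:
Mul(-1, Mul(Add(Mul(Mul(72, Pow(-192, -1)), 8), Function('v')(-66)), Pow(Add(-3411, 2867), -1))) = Mul(-1, Mul(Add(Mul(Mul(72, Pow(-192, -1)), 8), Pow(-66, 2)), Pow(Add(-3411, 2867), -1))) = Mul(-1, Mul(Add(Mul(Mul(72, Rational(-1, 192)), 8), 4356), Pow(-544, -1))) = Mul(-1, Mul(Add(Mul(Rational(-3, 8), 8), 4356), Rational(-1, 544))) = Mul(-1, Mul(Add(-3, 4356), Rational(-1, 544))) = Mul(-1, Mul(4353, Rational(-1, 544))) = Mul(-1, Rational(-4353, 544)) = Rational(4353, 544)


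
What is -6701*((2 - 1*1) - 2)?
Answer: 6701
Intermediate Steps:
-6701*((2 - 1*1) - 2) = -6701*((2 - 1) - 2) = -6701*(1 - 2) = -6701*(-1) = 6701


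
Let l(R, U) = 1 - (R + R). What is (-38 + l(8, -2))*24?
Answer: -1272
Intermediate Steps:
l(R, U) = 1 - 2*R
(-38 + l(8, -2))*24 = (-38 + (1 - 2*8))*24 = (-38 + (1 - 16))*24 = (-38 - 15)*24 = -53*24 = -1272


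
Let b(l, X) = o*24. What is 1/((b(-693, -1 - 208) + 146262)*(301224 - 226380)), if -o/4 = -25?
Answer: 1/11126458728 ≈ 8.9876e-11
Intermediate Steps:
o = 100 (o = -4*(-25) = 100)
b(l, X) = 2400 (b(l, X) = 100*24 = 2400)
1/((b(-693, -1 - 208) + 146262)*(301224 - 226380)) = 1/((2400 + 146262)*(301224 - 226380)) = 1/(148662*74844) = 1/11126458728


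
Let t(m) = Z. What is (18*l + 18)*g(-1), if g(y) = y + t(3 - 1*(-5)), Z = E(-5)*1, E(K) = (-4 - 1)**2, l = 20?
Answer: 9072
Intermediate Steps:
E(K) = 25 (E(K) = (-5)**2 = 25)
Z = 25 (Z = 25*1 = 25)
t(m) = 25
g(y) = 25 + y (g(y) = y + 25 = 25 + y)
(18*l + 18)*g(-1) = (18*20 + 18)*(25 - 1) = (360 + 18)*24 = 378*24 = 9072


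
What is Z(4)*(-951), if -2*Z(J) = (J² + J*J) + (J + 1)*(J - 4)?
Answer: 15216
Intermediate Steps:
Z(J) = -J² - (1 + J)*(-4 + J)/2 (Z(J) = -((J² + J*J) + (J + 1)*(J - 4))/2 = -((J² + J²) + (1 + J)*(-4 + J))/2 = -(2*J² + (1 + J)*(-4 + J))/2 = -J² - (1 + J)*(-4 + J)/2)
Z(4)*(-951) = (2 - 3/2*4² + (3/2)*4)*(-951) = (2 - 3/2*16 + 6)*(-951) = (2 - 24 + 6)*(-951) = -16*(-951) = 15216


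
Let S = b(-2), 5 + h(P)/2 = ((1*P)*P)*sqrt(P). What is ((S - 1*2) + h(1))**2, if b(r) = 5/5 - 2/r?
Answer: 64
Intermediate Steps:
h(P) = -10 + 2*P**(5/2) (h(P) = -10 + 2*(((1*P)*P)*sqrt(P)) = -10 + 2*((P*P)*sqrt(P)) = -10 + 2*(P**2*sqrt(P)) = -10 + 2*P**(5/2))
b(r) = 1 - 2/r (b(r) = 5*(1/5) - 2/r = 1 - 2/r)
S = 2 (S = (-2 - 2)/(-2) = -1/2*(-4) = 2)
((S - 1*2) + h(1))**2 = ((2 - 1*2) + (-10 + 2*1**(5/2)))**2 = ((2 - 2) + (-10 + 2*1))**2 = (0 + (-10 + 2))**2 = (0 - 8)**2 = (-8)**2 = 64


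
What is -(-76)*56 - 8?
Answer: 4248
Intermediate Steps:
-(-76)*56 - 8 = -19*(-224) - 8 = 4256 - 8 = 4248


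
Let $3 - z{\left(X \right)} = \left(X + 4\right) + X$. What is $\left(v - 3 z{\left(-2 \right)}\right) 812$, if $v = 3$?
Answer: $-4872$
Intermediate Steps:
$z{\left(X \right)} = -1 - 2 X$ ($z{\left(X \right)} = 3 - \left(\left(X + 4\right) + X\right) = 3 - \left(\left(4 + X\right) + X\right) = 3 - \left(4 + 2 X\right) = -1 - 2 X$)
$\left(v - 3 z{\left(-2 \right)}\right) 812 = \left(3 - 3 \left(-1 - -4\right)\right) 812 = \left(3 - 3 \left(-1 + 4\right)\right) 812 = \left(3 - 9\right) 812 = \left(-6\right) 812 = -4872$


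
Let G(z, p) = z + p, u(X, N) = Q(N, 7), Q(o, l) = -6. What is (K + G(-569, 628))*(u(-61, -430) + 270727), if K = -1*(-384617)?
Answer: 104139871396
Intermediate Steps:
u(X, N) = -6
K = 384617
G(z, p) = p + z
(K + G(-569, 628))*(u(-61, -430) + 270727) = (384617 + (628 - 569))*(-6 + 270727) = (384617 + 59)*270721 = 384676*270721 = 104139871396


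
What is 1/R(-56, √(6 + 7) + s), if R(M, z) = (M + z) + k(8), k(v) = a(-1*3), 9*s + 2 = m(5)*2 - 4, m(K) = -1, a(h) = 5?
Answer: -4203/217036 - 81*√13/217036 ≈ -0.020711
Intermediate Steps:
s = -8/9 (s = -2/9 + (-1*2 - 4)/9 = -2/9 + (-2 - 4)/9 = -2/9 + (⅑)*(-6) = -2/9 - ⅔ = -8/9 ≈ -0.88889)
k(v) = 5
R(M, z) = 5 + M + z (R(M, z) = (M + z) + 5 = 5 + M + z)
1/R(-56, √(6 + 7) + s) = 1/(5 - 56 + (√(6 + 7) - 8/9)) = 1/(5 - 56 + (√13 - 8/9)) = 1/(5 - 56 + (-8/9 + √13)) = 1/(-467/9 + √13)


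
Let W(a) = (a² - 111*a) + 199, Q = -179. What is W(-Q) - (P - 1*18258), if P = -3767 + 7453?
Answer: 26943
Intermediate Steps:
P = 3686
W(a) = 199 + a² - 111*a
W(-Q) - (P - 1*18258) = (199 + (-1*(-179))² - (-111)*(-179)) - (3686 - 1*18258) = (199 + 179² - 111*179) - (3686 - 18258) = (199 + 32041 - 19869) - 1*(-14572) = 12371 + 14572 = 26943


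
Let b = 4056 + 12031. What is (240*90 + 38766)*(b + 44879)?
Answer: 3680273556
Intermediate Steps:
b = 16087
(240*90 + 38766)*(b + 44879) = (240*90 + 38766)*(16087 + 44879) = (21600 + 38766)*60966 = 60366*60966 = 3680273556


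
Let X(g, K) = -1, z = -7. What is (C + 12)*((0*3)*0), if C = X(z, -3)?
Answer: 0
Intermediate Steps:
C = -1
(C + 12)*((0*3)*0) = (-1 + 12)*((0*3)*0) = 11*(0*0) = 11*0 = 0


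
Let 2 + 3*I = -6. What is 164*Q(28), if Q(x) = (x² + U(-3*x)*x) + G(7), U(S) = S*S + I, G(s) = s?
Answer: 97555892/3 ≈ 3.2519e+7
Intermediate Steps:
I = -8/3 (I = -⅔ + (⅓)*(-6) = -⅔ - 2 = -8/3 ≈ -2.6667)
U(S) = -8/3 + S² (U(S) = S*S - 8/3 = S² - 8/3 = -8/3 + S²)
Q(x) = 7 + x² + x*(-8/3 + 9*x²) (Q(x) = (x² + (-8/3 + (-3*x)²)*x) + 7 = (x² + (-8/3 + 9*x²)*x) + 7 = (x² + x*(-8/3 + 9*x²)) + 7 = 7 + x² + x*(-8/3 + 9*x²))
164*Q(28) = 164*(7 + 28² + 9*28³ - 8/3*28) = 164*(7 + 784 + 9*21952 - 224/3) = 164*(7 + 784 + 197568 - 224/3) = 164*(594853/3) = 97555892/3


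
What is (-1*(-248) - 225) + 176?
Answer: 199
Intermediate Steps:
(-1*(-248) - 225) + 176 = (248 - 225) + 176 = 23 + 176 = 199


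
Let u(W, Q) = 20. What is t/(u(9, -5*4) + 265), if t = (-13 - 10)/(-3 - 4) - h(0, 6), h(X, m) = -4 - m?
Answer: 31/665 ≈ 0.046617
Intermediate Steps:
t = 93/7 (t = (-13 - 10)/(-3 - 4) - (-4 - 1*6) = -23/(-7) - (-4 - 6) = -23*(-⅐) - 1*(-10) = 23/7 + 10 = 93/7 ≈ 13.286)
t/(u(9, -5*4) + 265) = (93/7)/(20 + 265) = (93/7)/285 = (1/285)*(93/7) = 31/665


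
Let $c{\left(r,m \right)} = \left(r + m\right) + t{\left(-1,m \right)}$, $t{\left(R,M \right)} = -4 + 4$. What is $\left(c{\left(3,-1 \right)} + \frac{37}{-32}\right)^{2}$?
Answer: $\frac{729}{1024} \approx 0.71191$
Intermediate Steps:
$t{\left(R,M \right)} = 0$
$c{\left(r,m \right)} = m + r$ ($c{\left(r,m \right)} = \left(r + m\right) + 0 = \left(m + r\right) + 0 = m + r$)
$\left(c{\left(3,-1 \right)} + \frac{37}{-32}\right)^{2} = \left(\left(-1 + 3\right) + \frac{37}{-32}\right)^{2} = \left(2 + 37 \left(- \frac{1}{32}\right)\right)^{2} = \left(2 - \frac{37}{32}\right)^{2} = \left(\frac{27}{32}\right)^{2} = \frac{729}{1024}$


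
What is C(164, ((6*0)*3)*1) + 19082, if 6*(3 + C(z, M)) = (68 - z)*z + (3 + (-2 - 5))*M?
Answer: 16455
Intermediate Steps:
C(z, M) = -3 - 2*M/3 + z*(68 - z)/6 (C(z, M) = -3 + ((68 - z)*z + (3 + (-2 - 5))*M)/6 = -3 + (z*(68 - z) + (3 - 7)*M)/6 = -3 + (z*(68 - z) - 4*M)/6 = -3 + (-4*M + z*(68 - z))/6 = -3 + (-2*M/3 + z*(68 - z)/6) = -3 - 2*M/3 + z*(68 - z)/6)
C(164, ((6*0)*3)*1) + 19082 = (-3 - 2*(6*0)*3/3 - ⅙*164² + (34/3)*164) + 19082 = (-3 - 2*0*3/3 - ⅙*26896 + 5576/3) + 19082 = (-3 - 0 - 13448/3 + 5576/3) + 19082 = (-3 - ⅔*0 - 13448/3 + 5576/3) + 19082 = (-3 + 0 - 13448/3 + 5576/3) + 19082 = -2627 + 19082 = 16455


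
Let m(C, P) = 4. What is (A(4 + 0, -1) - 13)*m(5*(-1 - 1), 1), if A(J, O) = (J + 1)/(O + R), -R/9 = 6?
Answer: -576/11 ≈ -52.364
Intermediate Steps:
R = -54 (R = -9*6 = -54)
A(J, O) = (1 + J)/(-54 + O) (A(J, O) = (J + 1)/(O - 54) = (1 + J)/(-54 + O))
(A(4 + 0, -1) - 13)*m(5*(-1 - 1), 1) = ((1 + (4 + 0))/(-54 - 1) - 13)*4 = ((1 + 4)/(-55) - 13)*4 = (-1/55*5 - 13)*4 = (-1/11 - 13)*4 = -144/11*4 = -576/11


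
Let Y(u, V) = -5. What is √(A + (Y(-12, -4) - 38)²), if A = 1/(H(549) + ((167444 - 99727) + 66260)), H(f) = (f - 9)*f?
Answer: √342575344712118/430437 ≈ 43.000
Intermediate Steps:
H(f) = f*(-9 + f) (H(f) = (-9 + f)*f = f*(-9 + f))
A = 1/430437 (A = 1/(549*(-9 + 549) + ((167444 - 99727) + 66260)) = 1/(549*540 + (67717 + 66260)) = 1/(296460 + 133977) = 1/430437 ≈ 2.3232e-6)
√(A + (Y(-12, -4) - 38)²) = √(1/430437 + (-5 - 38)²) = √(1/430437 + (-43)²) = √(1/430437 + 1849) = √(795878014/430437) = √342575344712118/430437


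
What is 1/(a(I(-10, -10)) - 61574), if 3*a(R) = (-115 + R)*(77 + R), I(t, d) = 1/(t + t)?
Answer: -400/25810013 ≈ -1.5498e-5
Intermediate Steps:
I(t, d) = 1/(2*t)
a(R) = (-115 + R)*(77 + R)/3 (a(R) = ((-115 + R)*(77 + R))/3 = (-115 + R)*(77 + R)/3)
1/(a(I(-10, -10)) - 61574) = 1/((-8855/3 - 19/(3*(-10)) + ((½)/(-10))²/3) - 61574) = 1/((-8855/3 - 19*(-1)/(3*10) + ((½)*(-⅒))²/3) - 61574) = 1/((-8855/3 - 38/3*(-1/20) + (-1/20)²/3) - 61574) = 1/((-8855/3 + 19/30 + (⅓)*(1/400)) - 61574) = 1/((-8855/3 + 19/30 + 1/1200) - 61574) = 1/(-1180413/400 - 61574) = 1/(-25810013/400) = -400/25810013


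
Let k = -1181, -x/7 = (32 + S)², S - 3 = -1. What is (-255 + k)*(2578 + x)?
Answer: 7918104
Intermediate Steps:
S = 2 (S = 3 - 1 = 2)
x = -8092 (x = -7*(32 + 2)² = -7*34² = -7*1156 = -8092)
(-255 + k)*(2578 + x) = (-255 - 1181)*(2578 - 8092) = -1436*(-5514) = 7918104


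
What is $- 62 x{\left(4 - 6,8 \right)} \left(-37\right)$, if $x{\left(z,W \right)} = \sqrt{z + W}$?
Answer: $2294 \sqrt{6} \approx 5619.1$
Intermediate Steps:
$x{\left(z,W \right)} = \sqrt{W + z}$
$- 62 x{\left(4 - 6,8 \right)} \left(-37\right) = - 62 \sqrt{8 + \left(4 - 6\right)} \left(-37\right) = - 62 \sqrt{8 - 2} \left(-37\right) = - 62 \sqrt{6} \left(-37\right) = 2294 \sqrt{6}$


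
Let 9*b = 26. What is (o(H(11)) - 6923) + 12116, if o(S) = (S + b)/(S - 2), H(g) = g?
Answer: 420758/81 ≈ 5194.5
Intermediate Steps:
b = 26/9 (b = (1/9)*26 = 26/9 ≈ 2.8889)
o(S) = (26/9 + S)/(-2 + S) (o(S) = (S + 26/9)/(S - 2) = (26/9 + S)/(-2 + S))
(o(H(11)) - 6923) + 12116 = ((26/9 + 11)/(-2 + 11) - 6923) + 12116 = ((125/9)/9 - 6923) + 12116 = ((1/9)*(125/9) - 6923) + 12116 = (125/81 - 6923) + 12116 = -560638/81 + 12116 = 420758/81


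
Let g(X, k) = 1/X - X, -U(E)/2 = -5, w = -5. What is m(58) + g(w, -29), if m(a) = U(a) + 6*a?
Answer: 1814/5 ≈ 362.80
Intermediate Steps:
U(E) = 10 (U(E) = -2*(-5) = 10)
m(a) = 10 + 6*a
m(58) + g(w, -29) = (10 + 6*58) + (1/(-5) - 1*(-5)) = (10 + 348) + (-⅕ + 5) = 358 + 24/5 = 1814/5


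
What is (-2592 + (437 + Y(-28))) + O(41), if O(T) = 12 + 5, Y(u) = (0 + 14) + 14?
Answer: -2110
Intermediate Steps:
Y(u) = 28 (Y(u) = 14 + 14 = 28)
O(T) = 17
(-2592 + (437 + Y(-28))) + O(41) = (-2592 + (437 + 28)) + 17 = (-2592 + 465) + 17 = -2127 + 17 = -2110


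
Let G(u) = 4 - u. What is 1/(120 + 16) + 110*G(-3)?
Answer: 104721/136 ≈ 770.01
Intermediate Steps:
1/(120 + 16) + 110*G(-3) = 1/(120 + 16) + 110*(4 - 1*(-3)) = 1/136 + 110*(4 + 3) = 1/136 + 110*7 = 1/136 + 770 = 104721/136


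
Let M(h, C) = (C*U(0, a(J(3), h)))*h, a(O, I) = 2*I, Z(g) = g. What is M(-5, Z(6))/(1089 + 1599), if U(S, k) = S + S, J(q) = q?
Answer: 0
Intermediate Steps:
U(S, k) = 2*S
M(h, C) = 0 (M(h, C) = (C*(2*0))*h = (C*0)*h = 0*h = 0)
M(-5, Z(6))/(1089 + 1599) = 0/(1089 + 1599) = 0/2688 = (1/2688)*0 = 0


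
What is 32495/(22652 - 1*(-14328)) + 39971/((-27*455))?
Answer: -215785301/90859860 ≈ -2.3749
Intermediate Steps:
32495/(22652 - 1*(-14328)) + 39971/((-27*455)) = 32495/(22652 + 14328) + 39971/(-12285) = 32495/36980 + 39971*(-1/12285) = 32495*(1/36980) - 39971/12285 = 6499/7396 - 39971/12285 = -215785301/90859860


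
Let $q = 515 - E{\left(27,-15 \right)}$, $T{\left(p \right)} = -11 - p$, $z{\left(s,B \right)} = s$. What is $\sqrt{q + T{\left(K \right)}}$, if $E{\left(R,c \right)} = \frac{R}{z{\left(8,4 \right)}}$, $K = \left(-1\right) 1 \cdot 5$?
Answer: $\frac{\sqrt{8090}}{4} \approx 22.486$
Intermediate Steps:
$K = -5$ ($K = \left(-1\right) 5 = -5$)
$E{\left(R,c \right)} = \frac{R}{8}$
$q = \frac{4093}{8}$ ($q = 515 - \frac{1}{8} \cdot 27 = 515 - \frac{27}{8} = \frac{4093}{8} \approx 511.63$)
$\sqrt{q + T{\left(K \right)}} = \sqrt{\frac{4093}{8} - 6} = \sqrt{\frac{4045}{8}} = \frac{\sqrt{8090}}{4}$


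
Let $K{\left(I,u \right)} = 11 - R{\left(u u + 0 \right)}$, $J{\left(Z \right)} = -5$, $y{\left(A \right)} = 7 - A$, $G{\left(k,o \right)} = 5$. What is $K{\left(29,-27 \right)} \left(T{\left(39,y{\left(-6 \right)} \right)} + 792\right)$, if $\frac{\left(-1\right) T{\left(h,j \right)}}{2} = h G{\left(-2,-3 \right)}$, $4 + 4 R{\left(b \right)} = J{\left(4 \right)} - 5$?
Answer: $5829$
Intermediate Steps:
$R{\left(b \right)} = - \frac{7}{2}$ ($R{\left(b \right)} = -1 + \frac{-5 - 5}{4} = -1 + \frac{1}{4} \left(-10\right) = -1 - \frac{5}{2} = - \frac{7}{2}$)
$T{\left(h,j \right)} = - 10 h$ ($T{\left(h,j \right)} = - 2 h 5 = - 2 \cdot 5 h = - 10 h$)
$K{\left(I,u \right)} = \frac{29}{2}$ ($K{\left(I,u \right)} = 11 - - \frac{7}{2} = 11 + \frac{7}{2} = \frac{29}{2}$)
$K{\left(29,-27 \right)} \left(T{\left(39,y{\left(-6 \right)} \right)} + 792\right) = \frac{29 \left(\left(-10\right) 39 + 792\right)}{2} = \frac{29 \left(-390 + 792\right)}{2} = \frac{29}{2} \cdot 402 = 5829$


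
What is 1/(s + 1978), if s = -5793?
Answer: -1/3815 ≈ -0.00026212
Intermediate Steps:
1/(s + 1978) = 1/(-5793 + 1978) = 1/(-3815) = -1/3815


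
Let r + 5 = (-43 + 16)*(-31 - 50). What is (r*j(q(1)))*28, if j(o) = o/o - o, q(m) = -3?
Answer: 244384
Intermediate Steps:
j(o) = 1 - o
r = 2182 (r = -5 + (-43 + 16)*(-31 - 50) = -5 - 27*(-81) = -5 + 2187 = 2182)
(r*j(q(1)))*28 = (2182*(1 - 1*(-3)))*28 = (2182*(1 + 3))*28 = (2182*4)*28 = 8728*28 = 244384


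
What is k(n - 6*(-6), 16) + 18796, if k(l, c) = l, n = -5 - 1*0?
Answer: 18827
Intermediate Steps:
n = -5 (n = -5 + 0 = -5)
k(n - 6*(-6), 16) + 18796 = (-5 - 6*(-6)) + 18796 = (-5 + 36) + 18796 = 31 + 18796 = 18827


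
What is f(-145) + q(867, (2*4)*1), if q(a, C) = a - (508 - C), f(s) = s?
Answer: 222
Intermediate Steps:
q(a, C) = -508 + C + a (q(a, C) = a + (-508 + C) = -508 + C + a)
f(-145) + q(867, (2*4)*1) = -145 + (-508 + (2*4)*1 + 867) = -145 + (-508 + 8*1 + 867) = -145 + (-508 + 8 + 867) = -145 + 367 = 222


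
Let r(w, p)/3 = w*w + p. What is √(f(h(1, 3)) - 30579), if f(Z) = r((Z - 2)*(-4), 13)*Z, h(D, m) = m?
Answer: I*√30318 ≈ 174.12*I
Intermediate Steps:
r(w, p) = 3*p + 3*w² (r(w, p) = 3*(w*w + p) = 3*(w² + p) = 3*(p + w²) = 3*p + 3*w²)
f(Z) = Z*(39 + 3*(8 - 4*Z)²) (f(Z) = (3*13 + 3*((Z - 2)*(-4))²)*Z = (39 + 3*((-2 + Z)*(-4))²)*Z = (39 + 3*(8 - 4*Z)²)*Z = Z*(39 + 3*(8 - 4*Z)²))
√(f(h(1, 3)) - 30579) = √(3*3*(13 + 16*(-2 + 3)²) - 30579) = √(3*3*(13 + 16*1²) - 30579) = √(3*3*(13 + 16*1) - 30579) = √(3*3*(13 + 16) - 30579) = √(3*3*29 - 30579) = √(261 - 30579) = √(-30318) = I*√30318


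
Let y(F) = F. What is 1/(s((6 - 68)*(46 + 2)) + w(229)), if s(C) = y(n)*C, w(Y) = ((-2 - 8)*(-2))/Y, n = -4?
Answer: 229/2726036 ≈ 8.4005e-5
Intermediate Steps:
w(Y) = 20/Y (w(Y) = (-10*(-2))/Y = 20/Y)
s(C) = -4*C
1/(s((6 - 68)*(46 + 2)) + w(229)) = 1/(-4*(6 - 68)*(46 + 2) + 20/229) = 1/(-(-248)*48 + 20*(1/229)) = 1/(-4*(-2976) + 20/229) = 1/(11904 + 20/229) = 1/(2726036/229) = 229/2726036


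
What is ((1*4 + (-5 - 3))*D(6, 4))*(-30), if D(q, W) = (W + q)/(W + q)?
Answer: 120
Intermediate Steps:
D(q, W) = 1
((1*4 + (-5 - 3))*D(6, 4))*(-30) = ((1*4 + (-5 - 3))*1)*(-30) = ((4 - 8)*1)*(-30) = -4*1*(-30) = -4*(-30) = 120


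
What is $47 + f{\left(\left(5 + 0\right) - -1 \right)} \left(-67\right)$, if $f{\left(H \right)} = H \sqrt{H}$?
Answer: $47 - 402 \sqrt{6} \approx -937.7$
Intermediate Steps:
$f{\left(H \right)} = H^{\frac{3}{2}}$
$47 + f{\left(\left(5 + 0\right) - -1 \right)} \left(-67\right) = 47 + \left(\left(5 + 0\right) - -1\right)^{\frac{3}{2}} \left(-67\right) = 47 + \left(5 + \left(-1 + 2\right)\right)^{\frac{3}{2}} \left(-67\right) = 47 + \left(5 + 1\right)^{\frac{3}{2}} \left(-67\right) = 47 + 6^{\frac{3}{2}} \left(-67\right) = 47 + 6 \sqrt{6} \left(-67\right) = 47 - 402 \sqrt{6}$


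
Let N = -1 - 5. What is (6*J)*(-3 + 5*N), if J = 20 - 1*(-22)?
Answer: -8316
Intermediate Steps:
N = -6
J = 42 (J = 20 + 22 = 42)
(6*J)*(-3 + 5*N) = (6*42)*(-3 + 5*(-6)) = 252*(-3 - 30) = 252*(-33) = -8316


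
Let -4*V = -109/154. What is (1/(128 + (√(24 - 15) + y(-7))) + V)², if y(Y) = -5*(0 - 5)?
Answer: 19404025/577152576 ≈ 0.033620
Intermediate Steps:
V = 109/616 (V = -(-109)/(4*154) = -¼*(-109/154) = 109/616 ≈ 0.17695)
y(Y) = 25 (y(Y) = -5*(-5) = 25)
(1/(128 + (√(24 - 15) + y(-7))) + V)² = (1/(128 + (√(24 - 15) + 25)) + 109/616)² = (1/(128 + (√9 + 25)) + 109/616)² = (1/(128 + (3 + 25)) + 109/616)² = (1/(128 + 28) + 109/616)² = (1/156 + 109/616)² = (4405/24024)² = 19404025/577152576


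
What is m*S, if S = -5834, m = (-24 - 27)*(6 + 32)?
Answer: 11306292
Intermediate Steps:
m = -1938 (m = -51*38 = -1938)
m*S = -1938*(-5834) = 11306292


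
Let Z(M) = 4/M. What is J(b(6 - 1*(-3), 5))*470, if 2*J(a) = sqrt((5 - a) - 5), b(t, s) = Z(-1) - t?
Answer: 235*sqrt(13) ≈ 847.30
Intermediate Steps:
b(t, s) = -4 - t (b(t, s) = 4/(-1) - t = 4*(-1) - t = -4 - t)
J(a) = sqrt(-a)/2 (J(a) = sqrt((5 - a) - 5)/2 = sqrt(-a)/2)
J(b(6 - 1*(-3), 5))*470 = (sqrt(-(-4 - (6 - 1*(-3))))/2)*470 = (sqrt(-(-4 - (6 + 3)))/2)*470 = (sqrt(-(-4 - 1*9))/2)*470 = (sqrt(-(-4 - 9))/2)*470 = (sqrt(-1*(-13))/2)*470 = (sqrt(13)/2)*470 = 235*sqrt(13)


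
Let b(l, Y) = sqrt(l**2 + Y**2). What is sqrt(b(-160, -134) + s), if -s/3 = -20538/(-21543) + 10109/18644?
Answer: sqrt(-20105434458160419 + 8962270471607048*sqrt(10889))/66941282 ≈ 14.290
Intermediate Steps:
b(l, Y) = sqrt(Y**2 + l**2)
s = -600688659/133882564 (s = -3*(-20538/(-21543) + 10109/18644) = -3*(-20538*(-1/21543) + 10109*(1/18644)) = -3*(6846/7181 + 10109/18644) = -3*200229553/133882564 = -600688659/133882564 ≈ -4.4867)
sqrt(b(-160, -134) + s) = sqrt(sqrt((-134)**2 + (-160)**2) - 600688659/133882564) = sqrt(sqrt(17956 + 25600) - 600688659/133882564) = sqrt(sqrt(43556) - 600688659/133882564) = sqrt(2*sqrt(10889) - 600688659/133882564) = sqrt(-600688659/133882564 + 2*sqrt(10889))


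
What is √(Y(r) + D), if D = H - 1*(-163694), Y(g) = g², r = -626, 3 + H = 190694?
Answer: √746261 ≈ 863.86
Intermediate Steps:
H = 190691 (H = -3 + 190694 = 190691)
D = 354385 (D = 190691 - 1*(-163694) = 190691 + 163694 = 354385)
√(Y(r) + D) = √((-626)² + 354385) = √(391876 + 354385) = √746261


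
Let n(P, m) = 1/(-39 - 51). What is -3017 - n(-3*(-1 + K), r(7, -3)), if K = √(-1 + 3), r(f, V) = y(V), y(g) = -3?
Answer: -271529/90 ≈ -3017.0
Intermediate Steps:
r(f, V) = -3
K = √2 ≈ 1.4142
n(P, m) = -1/90 (n(P, m) = 1/(-90) = -1/90)
-3017 - n(-3*(-1 + K), r(7, -3)) = -3017 - 1*(-1/90) = -3017 + 1/90 = -271529/90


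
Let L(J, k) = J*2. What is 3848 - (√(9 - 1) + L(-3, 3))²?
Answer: 3804 + 24*√2 ≈ 3837.9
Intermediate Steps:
L(J, k) = 2*J
3848 - (√(9 - 1) + L(-3, 3))² = 3848 - (√(9 - 1) + 2*(-3))² = 3848 - (√8 - 6)² = 3848 - (2*√2 - 6)² = 3848 - (-6 + 2*√2)²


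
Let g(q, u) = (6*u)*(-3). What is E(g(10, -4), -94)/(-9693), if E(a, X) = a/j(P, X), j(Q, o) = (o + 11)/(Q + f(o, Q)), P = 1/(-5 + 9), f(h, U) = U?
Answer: 4/89391 ≈ 4.4747e-5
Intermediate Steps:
P = ¼ (P = 1/4 = ¼ ≈ 0.25000)
j(Q, o) = (11 + o)/(2*Q) (j(Q, o) = (o + 11)/(Q + Q) = (11 + o)/((2*Q)) = (11 + o)*(1/(2*Q)) = (11 + o)/(2*Q))
g(q, u) = -18*u
E(a, X) = a/(22 + 2*X) (E(a, X) = a/(((11 + X)/(2*(¼)))) = a/(((½)*4*(11 + X))) = a/(22 + 2*X))
E(g(10, -4), -94)/(-9693) = ((-18*(-4))/(2*(11 - 94)))/(-9693) = ((½)*72/(-83))*(-1/9693) = ((½)*72*(-1/83))*(-1/9693) = -36/83*(-1/9693) = 4/89391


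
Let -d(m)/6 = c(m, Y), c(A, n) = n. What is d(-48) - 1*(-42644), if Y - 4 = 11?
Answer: 42554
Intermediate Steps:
Y = 15 (Y = 4 + 11 = 15)
d(m) = -90 (d(m) = -6*15 = -90)
d(-48) - 1*(-42644) = -90 - 1*(-42644) = -90 + 42644 = 42554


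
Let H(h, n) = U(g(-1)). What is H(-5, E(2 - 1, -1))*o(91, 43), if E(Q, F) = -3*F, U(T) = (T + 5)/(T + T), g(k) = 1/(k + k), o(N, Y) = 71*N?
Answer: -58149/2 ≈ -29075.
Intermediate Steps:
g(k) = 1/(2*k)
U(T) = (5 + T)/(2*T) (U(T) = (5 + T)/((2*T)) = (5 + T)*(1/(2*T)) = (5 + T)/(2*T))
H(h, n) = -9/2 (H(h, n) = (5 + (½)/(-1))/(2*(((½)/(-1)))) = (5 + (½)*(-1))/(2*(((½)*(-1)))) = (5 - ½)/(2*(-½)) = (½)*(-2)*(9/2) = -9/2)
H(-5, E(2 - 1, -1))*o(91, 43) = -639*91/2 = -9/2*6461 = -58149/2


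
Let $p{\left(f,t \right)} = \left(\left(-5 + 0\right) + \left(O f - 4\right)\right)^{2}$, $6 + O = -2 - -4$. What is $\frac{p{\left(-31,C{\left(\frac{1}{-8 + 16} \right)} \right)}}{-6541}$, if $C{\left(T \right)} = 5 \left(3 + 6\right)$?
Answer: $- \frac{13225}{6541} \approx -2.0219$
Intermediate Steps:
$O = -4$ ($O = -6 - -2 = -6 + \left(-2 + 4\right) = -6 + 2 = -4$)
$C{\left(T \right)} = 45$ ($C{\left(T \right)} = 5 \cdot 9 = 45$)
$p{\left(f,t \right)} = \left(-9 - 4 f\right)^{2}$ ($p{\left(f,t \right)} = \left(\left(-5 + 0\right) - \left(4 + 4 f\right)\right)^{2} = \left(-5 - \left(4 + 4 f\right)\right)^{2} = \left(-9 - 4 f\right)^{2}$)
$\frac{p{\left(-31,C{\left(\frac{1}{-8 + 16} \right)} \right)}}{-6541} = \frac{\left(9 + 4 \left(-31\right)\right)^{2}}{-6541} = \left(9 - 124\right)^{2} \left(- \frac{1}{6541}\right) = \left(-115\right)^{2} \left(- \frac{1}{6541}\right) = 13225 \left(- \frac{1}{6541}\right) = - \frac{13225}{6541}$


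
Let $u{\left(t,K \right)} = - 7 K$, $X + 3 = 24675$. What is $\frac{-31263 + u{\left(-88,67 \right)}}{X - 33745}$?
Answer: $\frac{31732}{9073} \approx 3.4974$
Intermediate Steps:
$X = 24672$ ($X = -3 + 24675 = 24672$)
$\frac{-31263 + u{\left(-88,67 \right)}}{X - 33745} = \frac{-31263 - 469}{24672 - 33745} = \frac{-31263 - 469}{-9073} = \left(-31732\right) \left(- \frac{1}{9073}\right) = \frac{31732}{9073}$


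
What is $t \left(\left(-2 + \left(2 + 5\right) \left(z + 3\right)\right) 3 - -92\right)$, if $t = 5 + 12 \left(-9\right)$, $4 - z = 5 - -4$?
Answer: $-4532$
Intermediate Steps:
$z = -5$ ($z = 4 - \left(5 - -4\right) = 4 - \left(5 + 4\right) = 4 - 9 = -5$)
$t = -103$ ($t = 5 - 108 = -103$)
$t \left(\left(-2 + \left(2 + 5\right) \left(z + 3\right)\right) 3 - -92\right) = - 103 \left(\left(-2 + \left(2 + 5\right) \left(-5 + 3\right)\right) 3 - -92\right) = - 103 \left(\left(-2 + 7 \left(-2\right)\right) 3 + 92\right) = - 103 \left(\left(-2 - 14\right) 3 + 92\right) = - 103 \left(\left(-16\right) 3 + 92\right) = - 103 \left(-48 + 92\right) = \left(-103\right) 44 = -4532$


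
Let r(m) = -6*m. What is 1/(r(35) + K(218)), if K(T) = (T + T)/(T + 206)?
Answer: -106/22151 ≈ -0.0047853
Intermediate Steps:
K(T) = 2*T/(206 + T) (K(T) = (2*T)/(206 + T) = 2*T/(206 + T))
1/(r(35) + K(218)) = 1/(-6*35 + 2*218/(206 + 218)) = 1/(-210 + 2*218/424) = 1/(-210 + 2*218*(1/424)) = 1/(-210 + 109/106) = 1/(-22151/106) = -106/22151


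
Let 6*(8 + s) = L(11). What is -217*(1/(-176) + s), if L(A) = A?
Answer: 707203/528 ≈ 1339.4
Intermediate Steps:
s = -37/6 (s = -8 + (⅙)*11 = -8 + 11/6 = -37/6 ≈ -6.1667)
-217*(1/(-176) + s) = -217*(1/(-176) - 37/6) = -217*(-1/176 - 37/6) = -217*(-3259/528) = 707203/528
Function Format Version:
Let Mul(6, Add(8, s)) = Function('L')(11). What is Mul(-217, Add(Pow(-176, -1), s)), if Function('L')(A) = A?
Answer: Rational(707203, 528) ≈ 1339.4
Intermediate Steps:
s = Rational(-37, 6) (s = Add(-8, Mul(Rational(1, 6), 11)) = Add(-8, Rational(11, 6)) = Rational(-37, 6) ≈ -6.1667)
Mul(-217, Add(Pow(-176, -1), s)) = Mul(-217, Add(Pow(-176, -1), Rational(-37, 6))) = Mul(-217, Add(Rational(-1, 176), Rational(-37, 6))) = Mul(-217, Rational(-3259, 528)) = Rational(707203, 528)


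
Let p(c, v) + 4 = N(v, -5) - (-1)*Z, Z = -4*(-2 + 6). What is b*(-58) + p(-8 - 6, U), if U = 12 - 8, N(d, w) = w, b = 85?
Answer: -4955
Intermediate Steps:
Z = -16 (Z = -4*4 = -16)
U = 4
p(c, v) = -25 (p(c, v) = -4 + (-5 - (-1)*(-16)) = -4 + (-5 - 1*16) = -4 + (-5 - 16) = -4 - 21 = -25)
b*(-58) + p(-8 - 6, U) = 85*(-58) - 25 = -4930 - 25 = -4955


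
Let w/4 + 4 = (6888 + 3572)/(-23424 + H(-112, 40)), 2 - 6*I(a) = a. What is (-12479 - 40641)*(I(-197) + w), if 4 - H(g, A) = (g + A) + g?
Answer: -14224659520/17427 ≈ -8.1624e+5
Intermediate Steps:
H(g, A) = 4 - A - 2*g (H(g, A) = 4 - ((g + A) + g) = 4 - ((A + g) + g) = 4 - (A + 2*g) = 4 + (-A - 2*g) = 4 - A - 2*g)
I(a) = ⅓ - a/6
w = -103404/5809 (w = -16 + 4*((6888 + 3572)/(-23424 + (4 - 1*40 - 2*(-112)))) = -16 + 4*(10460/(-23424 + (4 - 40 + 224))) = -16 + 4*(10460/(-23424 + 188)) = -16 + 4*(10460/(-23236)) = -16 + 4*(10460*(-1/23236)) = -16 + 4*(-2615/5809) = -16 - 10460/5809 = -103404/5809 ≈ -17.801)
(-12479 - 40641)*(I(-197) + w) = (-12479 - 40641)*((⅓ - ⅙*(-197)) - 103404/5809) = -53120*((⅓ + 197/6) - 103404/5809) = -53120*(199/6 - 103404/5809) = -53120*535567/34854 = -14224659520/17427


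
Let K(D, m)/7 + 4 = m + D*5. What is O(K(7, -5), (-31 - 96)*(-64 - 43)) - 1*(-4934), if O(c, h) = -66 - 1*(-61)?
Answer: 4929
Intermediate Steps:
K(D, m) = -28 + 7*m + 35*D (K(D, m) = -28 + 7*(m + D*5) = -28 + 7*(m + 5*D) = -28 + (7*m + 35*D) = -28 + 7*m + 35*D)
O(c, h) = -5 (O(c, h) = -66 + 61 = -5)
O(K(7, -5), (-31 - 96)*(-64 - 43)) - 1*(-4934) = -5 - 1*(-4934) = -5 + 4934 = 4929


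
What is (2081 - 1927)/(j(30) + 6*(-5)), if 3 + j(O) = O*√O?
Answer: 1694/8637 + 1540*√30/8637 ≈ 1.1727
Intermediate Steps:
j(O) = -3 + O^(3/2) (j(O) = -3 + O*√O = -3 + O^(3/2))
(2081 - 1927)/(j(30) + 6*(-5)) = (2081 - 1927)/((-3 + 30^(3/2)) + 6*(-5)) = 154/((-3 + 30*√30) - 30) = 154/(-33 + 30*√30)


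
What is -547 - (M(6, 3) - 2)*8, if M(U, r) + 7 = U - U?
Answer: -475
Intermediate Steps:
M(U, r) = -7 (M(U, r) = -7 + (U - U) = -7 + 0 = -7)
-547 - (M(6, 3) - 2)*8 = -547 - (-7 - 2)*8 = -547 - (-9)*8 = -547 - 1*(-72) = -547 + 72 = -475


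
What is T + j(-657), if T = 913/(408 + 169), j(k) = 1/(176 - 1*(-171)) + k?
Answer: -131226495/200219 ≈ -655.42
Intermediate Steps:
j(k) = 1/347 + k (j(k) = 1/(176 + 171) + k = 1/347 + k)
T = 913/577 ≈ 1.5823
T + j(-657) = 913/577 + (1/347 - 657) = 913/577 - 227978/347 = -131226495/200219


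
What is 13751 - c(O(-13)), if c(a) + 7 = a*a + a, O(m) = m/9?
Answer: 1114346/81 ≈ 13757.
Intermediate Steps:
O(m) = m/9 (O(m) = m*(⅑) = m/9)
c(a) = -7 + a + a² (c(a) = -7 + (a*a + a) = -7 + (a² + a) = -7 + (a + a²) = -7 + a + a²)
13751 - c(O(-13)) = 13751 - (-7 + (⅑)*(-13) + ((⅑)*(-13))²) = 13751 - (-7 - 13/9 + (-13/9)²) = 13751 - (-7 - 13/9 + 169/81) = 13751 - 1*(-515/81) = 13751 + 515/81 = 1114346/81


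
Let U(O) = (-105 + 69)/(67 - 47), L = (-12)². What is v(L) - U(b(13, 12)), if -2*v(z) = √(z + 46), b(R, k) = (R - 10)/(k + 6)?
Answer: 9/5 - √190/2 ≈ -5.0920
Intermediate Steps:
L = 144
b(R, k) = (-10 + R)/(6 + k)
U(O) = -9/5 (U(O) = -36/20 = -36*1/20 = -9/5)
v(z) = -√(46 + z)/2 (v(z) = -√(z + 46)/2 = -√(46 + z)/2)
v(L) - U(b(13, 12)) = -√(46 + 144)/2 - 1*(-9/5) = -√190/2 + 9/5 = 9/5 - √190/2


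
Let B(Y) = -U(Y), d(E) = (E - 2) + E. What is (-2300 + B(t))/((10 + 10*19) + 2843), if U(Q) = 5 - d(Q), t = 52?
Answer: -2203/3043 ≈ -0.72396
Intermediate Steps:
d(E) = -2 + 2*E (d(E) = (-2 + E) + E = -2 + 2*E)
U(Q) = 7 - 2*Q (U(Q) = 5 - (-2 + 2*Q) = 5 + (2 - 2*Q) = 7 - 2*Q)
B(Y) = -7 + 2*Y (B(Y) = -(7 - 2*Y) = -7 + 2*Y)
(-2300 + B(t))/((10 + 10*19) + 2843) = (-2300 + (-7 + 2*52))/((10 + 10*19) + 2843) = (-2300 + (-7 + 104))/((10 + 190) + 2843) = (-2300 + 97)/(200 + 2843) = -2203/3043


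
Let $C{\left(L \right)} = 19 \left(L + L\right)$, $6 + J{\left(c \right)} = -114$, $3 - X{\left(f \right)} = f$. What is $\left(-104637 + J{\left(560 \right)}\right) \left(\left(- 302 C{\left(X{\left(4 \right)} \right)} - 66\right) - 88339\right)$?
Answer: $8058851253$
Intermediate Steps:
$X{\left(f \right)} = 3 - f$
$J{\left(c \right)} = -120$ ($J{\left(c \right)} = -6 - 114 = -120$)
$C{\left(L \right)} = 38 L$ ($C{\left(L \right)} = 19 \cdot 2 L = 38 L$)
$\left(-104637 + J{\left(560 \right)}\right) \left(\left(- 302 C{\left(X{\left(4 \right)} \right)} - 66\right) - 88339\right) = \left(-104637 - 120\right) \left(\left(- 302 \cdot 38 \left(3 - 4\right) - 66\right) - 88339\right) = - 104757 \left(\left(- 302 \cdot 38 \left(3 - 4\right) - 66\right) - 88339\right) = - 104757 \left(\left(- 302 \cdot 38 \left(-1\right) - 66\right) - 88339\right) = - 104757 \left(\left(\left(-302\right) \left(-38\right) - 66\right) - 88339\right) = - 104757 \left(\left(11476 - 66\right) - 88339\right) = - 104757 \left(11410 - 88339\right) = \left(-104757\right) \left(-76929\right) = 8058851253$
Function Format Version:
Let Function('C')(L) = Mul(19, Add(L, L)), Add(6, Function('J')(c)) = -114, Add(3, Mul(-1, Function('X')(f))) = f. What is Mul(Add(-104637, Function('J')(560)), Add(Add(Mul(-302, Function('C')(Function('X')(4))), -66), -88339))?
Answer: 8058851253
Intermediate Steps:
Function('X')(f) = Add(3, Mul(-1, f))
Function('J')(c) = -120 (Function('J')(c) = Add(-6, -114) = -120)
Function('C')(L) = Mul(38, L) (Function('C')(L) = Mul(19, Mul(2, L)) = Mul(38, L))
Mul(Add(-104637, Function('J')(560)), Add(Add(Mul(-302, Function('C')(Function('X')(4))), -66), -88339)) = Mul(Add(-104637, -120), Add(Add(Mul(-302, Mul(38, Add(3, Mul(-1, 4)))), -66), -88339)) = Mul(-104757, Add(Add(Mul(-302, Mul(38, Add(3, -4))), -66), -88339)) = Mul(-104757, Add(Add(Mul(-302, Mul(38, -1)), -66), -88339)) = Mul(-104757, Add(Add(Mul(-302, -38), -66), -88339)) = Mul(-104757, Add(Add(11476, -66), -88339)) = Mul(-104757, Add(11410, -88339)) = Mul(-104757, -76929) = 8058851253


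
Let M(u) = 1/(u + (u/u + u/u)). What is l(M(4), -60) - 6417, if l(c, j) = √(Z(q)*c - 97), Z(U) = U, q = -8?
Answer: -6417 + I*√885/3 ≈ -6417.0 + 9.9163*I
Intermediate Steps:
M(u) = 1/(2 + u) (M(u) = 1/(u + (1 + 1)) = 1/(u + 2) = 1/(2 + u))
l(c, j) = √(-97 - 8*c) (l(c, j) = √(-8*c - 97) = √(-97 - 8*c))
l(M(4), -60) - 6417 = √(-97 - 8/(2 + 4)) - 6417 = √(-97 - 8/6) - 6417 = √(-97 - 8*⅙) - 6417 = √(-97 - 4/3) - 6417 = √(-295/3) - 6417 = I*√885/3 - 6417 = -6417 + I*√885/3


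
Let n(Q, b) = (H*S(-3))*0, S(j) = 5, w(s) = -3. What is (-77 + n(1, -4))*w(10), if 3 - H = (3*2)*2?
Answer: 231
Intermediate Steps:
H = -9 (H = 3 - 3*2*2 = 3 - 6*2 = 3 - 1*12 = 3 - 12 = -9)
n(Q, b) = 0 (n(Q, b) = -9*5*0 = -45*0 = 0)
(-77 + n(1, -4))*w(10) = (-77 + 0)*(-3) = -77*(-3) = 231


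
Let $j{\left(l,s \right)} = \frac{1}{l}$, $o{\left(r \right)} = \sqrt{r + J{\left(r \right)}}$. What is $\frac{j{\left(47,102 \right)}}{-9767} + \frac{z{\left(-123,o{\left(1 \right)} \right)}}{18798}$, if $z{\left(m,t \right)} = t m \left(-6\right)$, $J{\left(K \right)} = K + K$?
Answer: $- \frac{1}{459049} + \frac{123 \sqrt{3}}{3133} \approx 0.067997$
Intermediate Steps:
$J{\left(K \right)} = 2 K$
$o{\left(r \right)} = \sqrt{3} \sqrt{r}$ ($o{\left(r \right)} = \sqrt{r + 2 r} = \sqrt{3 r} = \sqrt{3} \sqrt{r}$)
$z{\left(m,t \right)} = - 6 m t$ ($z{\left(m,t \right)} = m t \left(-6\right) = - 6 m t$)
$\frac{j{\left(47,102 \right)}}{-9767} + \frac{z{\left(-123,o{\left(1 \right)} \right)}}{18798} = \frac{1}{47 \left(-9767\right)} + \frac{\left(-6\right) \left(-123\right) \sqrt{3} \sqrt{1}}{18798} = \frac{1}{47} \left(- \frac{1}{9767}\right) + \left(-6\right) \left(-123\right) \sqrt{3} \cdot 1 \cdot \frac{1}{18798} = - \frac{1}{459049} + \left(-6\right) \left(-123\right) \sqrt{3} \cdot \frac{1}{18798} = - \frac{1}{459049} + 738 \sqrt{3} \cdot \frac{1}{18798} = - \frac{1}{459049} + \frac{123 \sqrt{3}}{3133}$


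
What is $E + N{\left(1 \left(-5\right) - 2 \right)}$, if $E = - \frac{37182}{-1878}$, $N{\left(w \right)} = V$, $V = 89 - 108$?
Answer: $\frac{250}{313} \approx 0.79872$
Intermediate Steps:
$V = -19$ ($V = 89 - 108 = -19$)
$N{\left(w \right)} = -19$
$E = \frac{6197}{313}$ ($E = \left(-37182\right) \left(- \frac{1}{1878}\right) = \frac{6197}{313} \approx 19.799$)
$E + N{\left(1 \left(-5\right) - 2 \right)} = \frac{6197}{313} - 19 = \frac{250}{313}$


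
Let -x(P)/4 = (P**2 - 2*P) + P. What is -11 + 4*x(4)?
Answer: -203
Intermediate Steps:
x(P) = -4*P**2 + 4*P (x(P) = -4*((P**2 - 2*P) + P) = -4*(P**2 - P) = -4*P**2 + 4*P)
-11 + 4*x(4) = -11 + 4*(4*4*(1 - 1*4)) = -11 + 4*(4*4*(1 - 4)) = -11 + 4*(4*4*(-3)) = -11 + 4*(-48) = -11 - 192 = -203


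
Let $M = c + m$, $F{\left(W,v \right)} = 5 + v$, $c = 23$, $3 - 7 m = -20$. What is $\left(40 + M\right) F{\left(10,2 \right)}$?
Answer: $464$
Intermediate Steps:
$m = \frac{23}{7}$ ($m = \frac{3}{7} - - \frac{20}{7} = \frac{3}{7} + \frac{20}{7} = \frac{23}{7} \approx 3.2857$)
$M = \frac{184}{7}$ ($M = 23 + \frac{23}{7} = \frac{184}{7} \approx 26.286$)
$\left(40 + M\right) F{\left(10,2 \right)} = \left(40 + \frac{184}{7}\right) \left(5 + 2\right) = \frac{464}{7} \cdot 7 = 464$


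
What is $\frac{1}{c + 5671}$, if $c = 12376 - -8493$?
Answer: $\frac{1}{26540} \approx 3.7679 \cdot 10^{-5}$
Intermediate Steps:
$c = 20869$ ($c = 12376 + 8493 = 20869$)
$\frac{1}{c + 5671} = \frac{1}{20869 + 5671} = \frac{1}{26540}$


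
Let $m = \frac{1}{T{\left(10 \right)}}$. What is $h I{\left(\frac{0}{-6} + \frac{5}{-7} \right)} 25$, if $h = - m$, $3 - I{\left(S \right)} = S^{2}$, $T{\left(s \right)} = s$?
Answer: $- \frac{305}{49} \approx -6.2245$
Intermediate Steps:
$I{\left(S \right)} = 3 - S^{2}$
$m = \frac{1}{10} \approx 0.1$
$h = - \frac{1}{10}$ ($h = \left(-1\right) \frac{1}{10} = - \frac{1}{10} \approx -0.1$)
$h I{\left(\frac{0}{-6} + \frac{5}{-7} \right)} 25 = - \frac{3 - \left(\frac{0}{-6} + \frac{5}{-7}\right)^{2}}{10} \cdot 25 = - \frac{3 - \left(0 \left(- \frac{1}{6}\right) + 5 \left(- \frac{1}{7}\right)\right)^{2}}{10} \cdot 25 = - \frac{3 - \left(0 - \frac{5}{7}\right)^{2}}{10} \cdot 25 = - \frac{3 - \left(- \frac{5}{7}\right)^{2}}{10} \cdot 25 = - \frac{3 - \frac{25}{49}}{10} \cdot 25 = \left(- \frac{1}{10}\right) \frac{122}{49} \cdot 25 = \left(- \frac{61}{245}\right) 25 = - \frac{305}{49}$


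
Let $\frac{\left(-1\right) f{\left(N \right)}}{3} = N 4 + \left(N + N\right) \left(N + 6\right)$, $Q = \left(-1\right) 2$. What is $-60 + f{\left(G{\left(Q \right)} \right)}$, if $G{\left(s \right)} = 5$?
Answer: $-450$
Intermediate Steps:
$Q = -2$
$f{\left(N \right)} = - 12 N - 6 N \left(6 + N\right)$ ($f{\left(N \right)} = - 3 \left(N 4 + \left(N + N\right) \left(N + 6\right)\right) = - 3 \left(4 N + 2 N \left(6 + N\right)\right) = - 12 N - 6 N \left(6 + N\right)$)
$-60 + f{\left(G{\left(Q \right)} \right)} = -60 - 30 \left(8 + 5\right) = -60 - 30 \cdot 13 = -60 - 390 = -450$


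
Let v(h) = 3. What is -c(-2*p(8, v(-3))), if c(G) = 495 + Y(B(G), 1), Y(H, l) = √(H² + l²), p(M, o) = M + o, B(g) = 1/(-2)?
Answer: -495 - √5/2 ≈ -496.12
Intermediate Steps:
B(g) = -½
c(G) = 495 + √5/2 (c(G) = 495 + √((-½)² + 1²) = 495 + √(¼ + 1) = 495 + √(5/4) = 495 + √5/2)
-c(-2*p(8, v(-3))) = -(495 + √5/2) = -495 - √5/2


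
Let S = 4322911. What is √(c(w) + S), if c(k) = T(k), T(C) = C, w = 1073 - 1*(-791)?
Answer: 5*√172991 ≈ 2079.6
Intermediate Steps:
w = 1864 (w = 1073 + 791 = 1864)
c(k) = k
√(c(w) + S) = √(1864 + 4322911) = √4324775 = 5*√172991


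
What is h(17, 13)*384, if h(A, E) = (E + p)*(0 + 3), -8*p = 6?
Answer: 14112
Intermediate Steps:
p = -¾ (p = -⅛*6 = -¾ ≈ -0.75000)
h(A, E) = -9/4 + 3*E (h(A, E) = (E - ¾)*(0 + 3) = (-¾ + E)*3 = -9/4 + 3*E)
h(17, 13)*384 = (-9/4 + 3*13)*384 = (-9/4 + 39)*384 = (147/4)*384 = 14112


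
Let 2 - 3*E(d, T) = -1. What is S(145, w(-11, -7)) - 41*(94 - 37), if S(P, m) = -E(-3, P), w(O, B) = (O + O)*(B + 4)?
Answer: -2338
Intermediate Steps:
w(O, B) = 2*O*(4 + B) (w(O, B) = (2*O)*(4 + B) = 2*O*(4 + B))
E(d, T) = 1 (E(d, T) = 2/3 - 1/3*(-1) = 2/3 + 1/3 = 1)
S(P, m) = -1 (S(P, m) = -1*1 = -1)
S(145, w(-11, -7)) - 41*(94 - 37) = -1 - 41*(94 - 37) = -1 - 41*57 = -1 - 2337 = -2338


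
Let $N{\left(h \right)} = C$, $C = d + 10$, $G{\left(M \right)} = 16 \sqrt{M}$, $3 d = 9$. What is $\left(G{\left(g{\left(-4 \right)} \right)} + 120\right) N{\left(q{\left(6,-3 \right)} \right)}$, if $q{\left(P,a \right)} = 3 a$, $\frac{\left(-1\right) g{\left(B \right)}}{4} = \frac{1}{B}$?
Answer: $1768$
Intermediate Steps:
$g{\left(B \right)} = - \frac{4}{B}$
$d = 3$ ($d = \frac{1}{3} \cdot 9 = 3$)
$C = 13$ ($C = 3 + 10 = 13$)
$N{\left(h \right)} = 13$
$\left(G{\left(g{\left(-4 \right)} \right)} + 120\right) N{\left(q{\left(6,-3 \right)} \right)} = \left(16 \sqrt{- \frac{4}{-4}} + 120\right) 13 = \left(16 \sqrt{\left(-4\right) \left(- \frac{1}{4}\right)} + 120\right) 13 = \left(16 \sqrt{1} + 120\right) 13 = \left(16 \cdot 1 + 120\right) 13 = \left(16 + 120\right) 13 = 136 \cdot 13 = 1768$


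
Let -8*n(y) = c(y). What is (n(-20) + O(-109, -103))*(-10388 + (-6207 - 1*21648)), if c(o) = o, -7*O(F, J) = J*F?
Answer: 857369817/14 ≈ 6.1241e+7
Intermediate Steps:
O(F, J) = -F*J/7 (O(F, J) = -J*F/7 = -F*J/7)
n(y) = -y/8
(n(-20) + O(-109, -103))*(-10388 + (-6207 - 1*21648)) = (-⅛*(-20) - ⅐*(-109)*(-103))*(-10388 + (-6207 - 1*21648)) = (5/2 - 11227/7)*(-10388 + (-6207 - 21648)) = -22419*(-10388 - 27855)/14 = -22419/14*(-38243) = 857369817/14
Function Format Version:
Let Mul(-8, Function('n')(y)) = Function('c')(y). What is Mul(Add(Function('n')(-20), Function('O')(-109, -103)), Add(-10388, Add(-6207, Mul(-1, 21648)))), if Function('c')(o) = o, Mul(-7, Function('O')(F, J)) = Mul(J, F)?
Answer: Rational(857369817, 14) ≈ 6.1241e+7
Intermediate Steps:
Function('O')(F, J) = Mul(Rational(-1, 7), F, J) (Function('O')(F, J) = Mul(Rational(-1, 7), Mul(J, F)) = Mul(Rational(-1, 7), Mul(F, J)) = Mul(Rational(-1, 7), F, J))
Function('n')(y) = Mul(Rational(-1, 8), y)
Mul(Add(Function('n')(-20), Function('O')(-109, -103)), Add(-10388, Add(-6207, Mul(-1, 21648)))) = Mul(Add(Mul(Rational(-1, 8), -20), Mul(Rational(-1, 7), -109, -103)), Add(-10388, Add(-6207, Mul(-1, 21648)))) = Mul(Add(Rational(5, 2), Rational(-11227, 7)), Add(-10388, Add(-6207, -21648))) = Mul(Rational(-22419, 14), Add(-10388, -27855)) = Mul(Rational(-22419, 14), -38243) = Rational(857369817, 14)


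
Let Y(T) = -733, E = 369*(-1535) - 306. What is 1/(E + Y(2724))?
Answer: -1/567454 ≈ -1.7623e-6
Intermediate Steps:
E = -566721 (E = -566415 - 306 = -566721)
1/(E + Y(2724)) = 1/(-566721 - 733) = 1/(-567454) = -1/567454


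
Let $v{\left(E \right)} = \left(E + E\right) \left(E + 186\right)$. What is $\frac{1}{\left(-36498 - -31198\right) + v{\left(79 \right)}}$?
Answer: $\frac{1}{36570} \approx 2.7345 \cdot 10^{-5}$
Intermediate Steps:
$v{\left(E \right)} = 2 E \left(186 + E\right)$
$\frac{1}{\left(-36498 - -31198\right) + v{\left(79 \right)}} = \frac{1}{\left(-36498 - -31198\right) + 2 \cdot 79 \left(186 + 79\right)} = \frac{1}{\left(-36498 + 31198\right) + 2 \cdot 79 \cdot 265} = \frac{1}{-5300 + 41870} = \frac{1}{36570}$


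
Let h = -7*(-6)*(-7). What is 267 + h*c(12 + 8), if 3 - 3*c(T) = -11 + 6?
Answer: -517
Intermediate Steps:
c(T) = 8/3 (c(T) = 1 - (-11 + 6)/3 = 1 - ⅓*(-5) = 1 + 5/3 = 8/3)
h = -294 (h = 42*(-7) = -294)
267 + h*c(12 + 8) = 267 - 294*8/3 = 267 - 784 = -517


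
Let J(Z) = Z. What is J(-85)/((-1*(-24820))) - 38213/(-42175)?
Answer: 1588003/1759300 ≈ 0.90263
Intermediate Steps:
J(-85)/((-1*(-24820))) - 38213/(-42175) = -85/((-1*(-24820))) - 38213/(-42175) = -85/24820 - 38213*(-1/42175) = -85*1/24820 + 5459/6025 = -1/292 + 5459/6025 = 1588003/1759300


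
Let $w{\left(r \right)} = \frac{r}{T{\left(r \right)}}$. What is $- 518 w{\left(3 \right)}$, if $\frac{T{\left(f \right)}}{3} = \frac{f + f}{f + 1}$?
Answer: $- \frac{1036}{3} \approx -345.33$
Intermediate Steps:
$T{\left(f \right)} = \frac{6 f}{1 + f}$ ($T{\left(f \right)} = 3 \frac{f + f}{f + 1} = 3 \frac{2 f}{1 + f} = \frac{6 f}{1 + f}$)
$w{\left(r \right)} = \frac{1}{6} + \frac{r}{6}$ ($w{\left(r \right)} = \frac{r}{6 r \frac{1}{1 + r}} = r \frac{1 + r}{6 r} = \frac{1}{6} + \frac{r}{6}$)
$- 518 w{\left(3 \right)} = - 518 \left(\frac{1}{6} + \frac{1}{6} \cdot 3\right) = - 518 \left(\frac{1}{6} + \frac{1}{2}\right) = \left(-518\right) \frac{2}{3} = - \frac{1036}{3}$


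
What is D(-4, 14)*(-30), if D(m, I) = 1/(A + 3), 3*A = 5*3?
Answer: -15/4 ≈ -3.7500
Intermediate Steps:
A = 5 (A = (5*3)/3 = (⅓)*15 = 5)
D(m, I) = ⅛ (D(m, I) = 1/(5 + 3) = 1/8 = ⅛)
D(-4, 14)*(-30) = (⅛)*(-30) = -15/4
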